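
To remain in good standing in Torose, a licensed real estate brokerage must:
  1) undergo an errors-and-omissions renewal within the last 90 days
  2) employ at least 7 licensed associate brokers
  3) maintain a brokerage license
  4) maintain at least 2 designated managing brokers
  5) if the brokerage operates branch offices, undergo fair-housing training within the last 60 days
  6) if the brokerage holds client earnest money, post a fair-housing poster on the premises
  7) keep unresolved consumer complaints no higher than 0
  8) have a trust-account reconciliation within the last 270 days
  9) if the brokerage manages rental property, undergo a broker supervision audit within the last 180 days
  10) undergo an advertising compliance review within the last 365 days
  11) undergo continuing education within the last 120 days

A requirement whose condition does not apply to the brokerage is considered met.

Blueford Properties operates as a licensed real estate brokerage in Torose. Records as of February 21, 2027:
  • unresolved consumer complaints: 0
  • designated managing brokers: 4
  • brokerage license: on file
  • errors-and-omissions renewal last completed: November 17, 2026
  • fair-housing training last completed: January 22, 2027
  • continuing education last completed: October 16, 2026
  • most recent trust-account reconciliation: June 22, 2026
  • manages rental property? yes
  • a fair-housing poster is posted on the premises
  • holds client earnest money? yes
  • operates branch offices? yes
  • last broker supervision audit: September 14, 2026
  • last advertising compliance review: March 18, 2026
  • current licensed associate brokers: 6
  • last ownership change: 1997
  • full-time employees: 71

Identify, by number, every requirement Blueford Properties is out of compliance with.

1. errors-and-omissions renewal 96 days ago vs limit 90 → not met
2. licensed associate brokers 6 < 7 → not met
3. brokerage license present → met
4. designated managing brokers 4 ≥ 2 → met
5. condition 'operates branch offices' holds; fair-housing training 30 days ago vs limit 60 → met
6. condition 'holds client earnest money' holds; fair-housing poster present → met
7. unresolved consumer complaints 0 ≤ 0 → met
8. trust-account reconciliation 244 days ago vs limit 270 → met
9. condition 'manages rental property' holds; broker supervision audit 160 days ago vs limit 180 → met
10. advertising compliance review 340 days ago vs limit 365 → met
11. continuing education 128 days ago vs limit 120 → not met
Not met: 1, 2, 11

1, 2, 11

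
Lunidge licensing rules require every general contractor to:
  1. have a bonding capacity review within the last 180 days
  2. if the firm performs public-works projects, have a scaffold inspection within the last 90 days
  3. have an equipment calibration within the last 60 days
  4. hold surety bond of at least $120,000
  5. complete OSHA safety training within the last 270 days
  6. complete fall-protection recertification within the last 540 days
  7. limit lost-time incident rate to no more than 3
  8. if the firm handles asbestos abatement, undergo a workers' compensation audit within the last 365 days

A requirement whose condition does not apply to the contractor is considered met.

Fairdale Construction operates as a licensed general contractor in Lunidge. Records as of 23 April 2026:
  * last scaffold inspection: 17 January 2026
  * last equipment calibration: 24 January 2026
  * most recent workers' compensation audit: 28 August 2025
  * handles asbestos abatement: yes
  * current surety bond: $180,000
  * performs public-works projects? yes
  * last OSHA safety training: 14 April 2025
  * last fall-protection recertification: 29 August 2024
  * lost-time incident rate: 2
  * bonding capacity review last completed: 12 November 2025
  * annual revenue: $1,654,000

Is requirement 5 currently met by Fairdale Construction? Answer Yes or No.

No

5. OSHA safety training 374 days ago vs limit 270 → not met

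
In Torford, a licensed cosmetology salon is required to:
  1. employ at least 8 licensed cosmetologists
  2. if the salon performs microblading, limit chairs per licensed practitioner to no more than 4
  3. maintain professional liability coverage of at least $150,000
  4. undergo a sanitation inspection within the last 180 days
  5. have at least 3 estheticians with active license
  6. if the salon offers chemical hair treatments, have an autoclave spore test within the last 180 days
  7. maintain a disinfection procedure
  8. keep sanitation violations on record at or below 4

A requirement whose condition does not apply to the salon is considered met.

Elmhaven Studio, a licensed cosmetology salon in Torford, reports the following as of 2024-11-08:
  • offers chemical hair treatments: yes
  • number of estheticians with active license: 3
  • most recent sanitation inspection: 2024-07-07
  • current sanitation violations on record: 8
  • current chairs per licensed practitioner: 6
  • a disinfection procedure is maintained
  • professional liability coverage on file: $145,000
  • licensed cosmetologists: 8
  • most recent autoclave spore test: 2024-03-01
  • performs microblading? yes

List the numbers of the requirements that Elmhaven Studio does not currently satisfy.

2, 3, 6, 8

1. licensed cosmetologists 8 ≥ 8 → met
2. condition 'performs microblading' holds; chairs per licensed practitioner 6 > 4 → not met
3. professional liability coverage $145,000 < $150,000 → not met
4. sanitation inspection 124 days ago vs limit 180 → met
5. estheticians with active license 3 ≥ 3 → met
6. condition 'offers chemical hair treatments' holds; autoclave spore test 252 days ago vs limit 180 → not met
7. disinfection procedure present → met
8. sanitation violations on record 8 > 4 → not met
Not met: 2, 3, 6, 8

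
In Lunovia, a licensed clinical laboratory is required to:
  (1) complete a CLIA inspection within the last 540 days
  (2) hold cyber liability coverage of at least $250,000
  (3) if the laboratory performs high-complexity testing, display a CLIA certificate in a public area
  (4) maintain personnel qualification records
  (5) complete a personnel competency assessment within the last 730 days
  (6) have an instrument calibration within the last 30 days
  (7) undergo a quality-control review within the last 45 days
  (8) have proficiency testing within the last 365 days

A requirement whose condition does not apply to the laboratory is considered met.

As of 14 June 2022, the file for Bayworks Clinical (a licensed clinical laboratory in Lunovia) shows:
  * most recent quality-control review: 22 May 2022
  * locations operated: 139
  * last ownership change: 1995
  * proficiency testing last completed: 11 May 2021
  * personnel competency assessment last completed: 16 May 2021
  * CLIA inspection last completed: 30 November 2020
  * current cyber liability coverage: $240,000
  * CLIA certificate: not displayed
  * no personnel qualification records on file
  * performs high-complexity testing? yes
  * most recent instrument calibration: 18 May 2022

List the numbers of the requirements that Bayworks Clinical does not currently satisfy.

1. CLIA inspection 561 days ago vs limit 540 → not met
2. cyber liability coverage $240,000 < $250,000 → not met
3. condition 'performs high-complexity testing' holds; CLIA certificate absent → not met
4. personnel qualification records absent → not met
5. personnel competency assessment 394 days ago vs limit 730 → met
6. instrument calibration 27 days ago vs limit 30 → met
7. quality-control review 23 days ago vs limit 45 → met
8. proficiency testing 399 days ago vs limit 365 → not met
Not met: 1, 2, 3, 4, 8

1, 2, 3, 4, 8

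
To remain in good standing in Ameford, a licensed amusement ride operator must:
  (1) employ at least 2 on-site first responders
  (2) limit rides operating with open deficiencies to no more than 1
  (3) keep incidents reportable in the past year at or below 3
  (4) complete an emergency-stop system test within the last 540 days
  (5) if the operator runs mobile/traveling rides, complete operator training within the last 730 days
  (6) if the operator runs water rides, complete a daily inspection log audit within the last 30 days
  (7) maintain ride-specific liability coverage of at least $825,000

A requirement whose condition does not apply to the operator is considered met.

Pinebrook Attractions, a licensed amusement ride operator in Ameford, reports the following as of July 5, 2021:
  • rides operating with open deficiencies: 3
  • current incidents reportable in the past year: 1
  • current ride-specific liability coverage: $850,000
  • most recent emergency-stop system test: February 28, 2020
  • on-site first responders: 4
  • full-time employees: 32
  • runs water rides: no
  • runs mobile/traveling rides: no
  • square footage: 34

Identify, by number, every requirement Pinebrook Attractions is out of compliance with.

2

1. on-site first responders 4 ≥ 2 → met
2. rides operating with open deficiencies 3 > 1 → not met
3. incidents reportable in the past year 1 ≤ 3 → met
4. emergency-stop system test 493 days ago vs limit 540 → met
5. condition 'runs mobile/traveling rides' does not hold → requirement n/a → met
6. condition 'runs water rides' does not hold → requirement n/a → met
7. ride-specific liability coverage $850,000 ≥ $825,000 → met
Not met: 2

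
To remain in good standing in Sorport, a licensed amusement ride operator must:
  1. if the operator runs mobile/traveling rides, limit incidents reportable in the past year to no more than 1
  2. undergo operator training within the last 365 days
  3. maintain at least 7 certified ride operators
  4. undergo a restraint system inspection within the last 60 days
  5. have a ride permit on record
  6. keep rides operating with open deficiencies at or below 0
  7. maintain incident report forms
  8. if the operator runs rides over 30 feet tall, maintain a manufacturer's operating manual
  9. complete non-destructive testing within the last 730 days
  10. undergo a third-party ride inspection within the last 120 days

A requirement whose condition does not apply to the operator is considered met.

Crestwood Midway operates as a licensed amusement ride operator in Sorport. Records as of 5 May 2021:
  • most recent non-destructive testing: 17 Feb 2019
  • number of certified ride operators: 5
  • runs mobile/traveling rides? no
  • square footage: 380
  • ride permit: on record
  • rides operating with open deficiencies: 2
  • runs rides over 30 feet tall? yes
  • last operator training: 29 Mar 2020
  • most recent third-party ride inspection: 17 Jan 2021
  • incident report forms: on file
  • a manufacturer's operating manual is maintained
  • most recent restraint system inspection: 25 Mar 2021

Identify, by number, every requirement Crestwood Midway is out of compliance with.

1. condition 'runs mobile/traveling rides' does not hold → requirement n/a → met
2. operator training 402 days ago vs limit 365 → not met
3. certified ride operators 5 < 7 → not met
4. restraint system inspection 41 days ago vs limit 60 → met
5. ride permit present → met
6. rides operating with open deficiencies 2 > 0 → not met
7. incident report forms present → met
8. condition 'runs rides over 30 feet tall' holds; manufacturer's operating manual present → met
9. non-destructive testing 808 days ago vs limit 730 → not met
10. third-party ride inspection 108 days ago vs limit 120 → met
Not met: 2, 3, 6, 9

2, 3, 6, 9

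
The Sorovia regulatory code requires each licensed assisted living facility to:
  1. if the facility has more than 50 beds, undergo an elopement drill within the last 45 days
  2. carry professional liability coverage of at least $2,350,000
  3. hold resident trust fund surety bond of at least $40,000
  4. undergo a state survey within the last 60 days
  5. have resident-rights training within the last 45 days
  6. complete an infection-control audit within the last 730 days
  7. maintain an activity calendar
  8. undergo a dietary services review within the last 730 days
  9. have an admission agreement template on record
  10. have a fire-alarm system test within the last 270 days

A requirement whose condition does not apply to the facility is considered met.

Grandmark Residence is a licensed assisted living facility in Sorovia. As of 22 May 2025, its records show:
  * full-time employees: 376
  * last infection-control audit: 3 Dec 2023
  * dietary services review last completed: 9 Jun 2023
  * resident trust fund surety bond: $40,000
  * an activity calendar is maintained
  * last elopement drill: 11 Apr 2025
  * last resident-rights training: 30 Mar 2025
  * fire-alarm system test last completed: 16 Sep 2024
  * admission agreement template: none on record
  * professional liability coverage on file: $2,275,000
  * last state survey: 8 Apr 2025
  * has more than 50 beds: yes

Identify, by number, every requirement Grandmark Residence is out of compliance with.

2, 5, 9

1. condition 'has more than 50 beds' holds; elopement drill 41 days ago vs limit 45 → met
2. professional liability coverage $2,275,000 < $2,350,000 → not met
3. resident trust fund surety bond $40,000 ≥ $40,000 → met
4. state survey 44 days ago vs limit 60 → met
5. resident-rights training 53 days ago vs limit 45 → not met
6. infection-control audit 536 days ago vs limit 730 → met
7. activity calendar present → met
8. dietary services review 713 days ago vs limit 730 → met
9. admission agreement template absent → not met
10. fire-alarm system test 248 days ago vs limit 270 → met
Not met: 2, 5, 9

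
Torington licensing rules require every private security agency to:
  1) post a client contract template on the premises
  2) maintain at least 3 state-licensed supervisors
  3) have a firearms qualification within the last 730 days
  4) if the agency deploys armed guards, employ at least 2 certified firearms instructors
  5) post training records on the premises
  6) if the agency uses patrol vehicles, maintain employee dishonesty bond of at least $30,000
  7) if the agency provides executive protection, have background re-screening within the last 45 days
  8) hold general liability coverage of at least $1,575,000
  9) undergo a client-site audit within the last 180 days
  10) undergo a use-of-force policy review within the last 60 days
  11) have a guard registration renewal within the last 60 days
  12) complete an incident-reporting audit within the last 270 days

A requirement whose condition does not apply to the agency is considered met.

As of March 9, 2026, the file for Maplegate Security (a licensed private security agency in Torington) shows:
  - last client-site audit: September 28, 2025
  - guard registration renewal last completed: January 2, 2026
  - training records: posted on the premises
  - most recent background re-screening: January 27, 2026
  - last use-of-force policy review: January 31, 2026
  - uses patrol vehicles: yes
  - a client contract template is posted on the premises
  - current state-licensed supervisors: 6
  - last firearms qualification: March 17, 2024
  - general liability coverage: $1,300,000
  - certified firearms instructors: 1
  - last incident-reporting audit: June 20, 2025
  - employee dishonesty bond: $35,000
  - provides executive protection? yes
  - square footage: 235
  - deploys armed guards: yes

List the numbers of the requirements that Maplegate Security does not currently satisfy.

1. client contract template present → met
2. state-licensed supervisors 6 ≥ 3 → met
3. firearms qualification 722 days ago vs limit 730 → met
4. condition 'deploys armed guards' holds; certified firearms instructors 1 < 2 → not met
5. training records present → met
6. condition 'uses patrol vehicles' holds; employee dishonesty bond $35,000 ≥ $30,000 → met
7. condition 'provides executive protection' holds; background re-screening 41 days ago vs limit 45 → met
8. general liability coverage $1,300,000 < $1,575,000 → not met
9. client-site audit 162 days ago vs limit 180 → met
10. use-of-force policy review 37 days ago vs limit 60 → met
11. guard registration renewal 66 days ago vs limit 60 → not met
12. incident-reporting audit 262 days ago vs limit 270 → met
Not met: 4, 8, 11

4, 8, 11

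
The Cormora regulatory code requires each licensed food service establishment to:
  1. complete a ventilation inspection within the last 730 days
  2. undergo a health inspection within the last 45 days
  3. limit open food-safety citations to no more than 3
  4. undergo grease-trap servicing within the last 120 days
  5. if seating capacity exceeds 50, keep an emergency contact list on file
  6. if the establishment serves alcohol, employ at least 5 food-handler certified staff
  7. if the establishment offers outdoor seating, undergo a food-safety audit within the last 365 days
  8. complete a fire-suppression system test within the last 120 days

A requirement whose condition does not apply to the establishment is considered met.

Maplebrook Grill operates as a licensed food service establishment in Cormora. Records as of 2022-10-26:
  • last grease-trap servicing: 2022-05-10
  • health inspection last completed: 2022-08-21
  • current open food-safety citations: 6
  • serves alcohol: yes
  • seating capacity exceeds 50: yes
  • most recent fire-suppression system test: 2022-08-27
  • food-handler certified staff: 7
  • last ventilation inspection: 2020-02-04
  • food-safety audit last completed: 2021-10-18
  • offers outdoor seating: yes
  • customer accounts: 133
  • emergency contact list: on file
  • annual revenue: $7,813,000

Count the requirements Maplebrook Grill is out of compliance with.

1. ventilation inspection 995 days ago vs limit 730 → not met
2. health inspection 66 days ago vs limit 45 → not met
3. open food-safety citations 6 > 3 → not met
4. grease-trap servicing 169 days ago vs limit 120 → not met
5. condition 'seating capacity exceeds 50' holds; emergency contact list present → met
6. condition 'serves alcohol' holds; food-handler certified staff 7 ≥ 5 → met
7. condition 'offers outdoor seating' holds; food-safety audit 373 days ago vs limit 365 → not met
8. fire-suppression system test 60 days ago vs limit 120 → met
Not met: 5 of 8

5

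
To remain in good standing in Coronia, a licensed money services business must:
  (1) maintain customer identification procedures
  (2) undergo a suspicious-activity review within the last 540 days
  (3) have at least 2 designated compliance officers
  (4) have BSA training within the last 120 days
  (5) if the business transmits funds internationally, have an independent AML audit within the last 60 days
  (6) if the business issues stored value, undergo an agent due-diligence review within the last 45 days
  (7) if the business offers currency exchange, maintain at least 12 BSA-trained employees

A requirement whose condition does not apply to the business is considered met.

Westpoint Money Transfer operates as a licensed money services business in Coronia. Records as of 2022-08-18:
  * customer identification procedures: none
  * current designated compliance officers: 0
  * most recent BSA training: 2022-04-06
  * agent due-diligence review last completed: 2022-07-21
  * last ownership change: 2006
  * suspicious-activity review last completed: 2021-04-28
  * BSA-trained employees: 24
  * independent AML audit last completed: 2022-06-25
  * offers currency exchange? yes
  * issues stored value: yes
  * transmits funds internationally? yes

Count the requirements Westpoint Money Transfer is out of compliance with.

1. customer identification procedures absent → not met
2. suspicious-activity review 477 days ago vs limit 540 → met
3. designated compliance officers 0 < 2 → not met
4. BSA training 134 days ago vs limit 120 → not met
5. condition 'transmits funds internationally' holds; independent AML audit 54 days ago vs limit 60 → met
6. condition 'issues stored value' holds; agent due-diligence review 28 days ago vs limit 45 → met
7. condition 'offers currency exchange' holds; BSA-trained employees 24 ≥ 12 → met
Not met: 3 of 7

3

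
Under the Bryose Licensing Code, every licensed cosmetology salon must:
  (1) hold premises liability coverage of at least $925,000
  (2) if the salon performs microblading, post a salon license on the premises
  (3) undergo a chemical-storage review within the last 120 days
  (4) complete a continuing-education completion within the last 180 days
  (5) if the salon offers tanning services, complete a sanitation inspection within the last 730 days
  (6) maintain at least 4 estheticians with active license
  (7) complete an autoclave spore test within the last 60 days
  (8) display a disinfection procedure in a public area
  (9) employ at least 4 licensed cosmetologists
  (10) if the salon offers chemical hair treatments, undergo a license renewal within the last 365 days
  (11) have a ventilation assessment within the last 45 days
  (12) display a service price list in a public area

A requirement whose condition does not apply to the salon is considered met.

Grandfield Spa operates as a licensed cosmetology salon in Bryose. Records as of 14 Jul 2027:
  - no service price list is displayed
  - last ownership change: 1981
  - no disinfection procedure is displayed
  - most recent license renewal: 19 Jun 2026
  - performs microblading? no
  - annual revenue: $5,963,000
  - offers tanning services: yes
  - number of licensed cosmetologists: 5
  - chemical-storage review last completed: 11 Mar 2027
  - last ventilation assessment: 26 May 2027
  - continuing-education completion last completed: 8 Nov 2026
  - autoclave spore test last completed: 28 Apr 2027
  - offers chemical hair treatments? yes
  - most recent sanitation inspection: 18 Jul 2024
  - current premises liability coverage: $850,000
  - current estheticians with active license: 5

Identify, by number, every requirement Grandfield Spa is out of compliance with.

1. premises liability coverage $850,000 < $925,000 → not met
2. condition 'performs microblading' does not hold → requirement n/a → met
3. chemical-storage review 125 days ago vs limit 120 → not met
4. continuing-education completion 248 days ago vs limit 180 → not met
5. condition 'offers tanning services' holds; sanitation inspection 1091 days ago vs limit 730 → not met
6. estheticians with active license 5 ≥ 4 → met
7. autoclave spore test 77 days ago vs limit 60 → not met
8. disinfection procedure absent → not met
9. licensed cosmetologists 5 ≥ 4 → met
10. condition 'offers chemical hair treatments' holds; license renewal 390 days ago vs limit 365 → not met
11. ventilation assessment 49 days ago vs limit 45 → not met
12. service price list absent → not met
Not met: 1, 3, 4, 5, 7, 8, 10, 11, 12

1, 3, 4, 5, 7, 8, 10, 11, 12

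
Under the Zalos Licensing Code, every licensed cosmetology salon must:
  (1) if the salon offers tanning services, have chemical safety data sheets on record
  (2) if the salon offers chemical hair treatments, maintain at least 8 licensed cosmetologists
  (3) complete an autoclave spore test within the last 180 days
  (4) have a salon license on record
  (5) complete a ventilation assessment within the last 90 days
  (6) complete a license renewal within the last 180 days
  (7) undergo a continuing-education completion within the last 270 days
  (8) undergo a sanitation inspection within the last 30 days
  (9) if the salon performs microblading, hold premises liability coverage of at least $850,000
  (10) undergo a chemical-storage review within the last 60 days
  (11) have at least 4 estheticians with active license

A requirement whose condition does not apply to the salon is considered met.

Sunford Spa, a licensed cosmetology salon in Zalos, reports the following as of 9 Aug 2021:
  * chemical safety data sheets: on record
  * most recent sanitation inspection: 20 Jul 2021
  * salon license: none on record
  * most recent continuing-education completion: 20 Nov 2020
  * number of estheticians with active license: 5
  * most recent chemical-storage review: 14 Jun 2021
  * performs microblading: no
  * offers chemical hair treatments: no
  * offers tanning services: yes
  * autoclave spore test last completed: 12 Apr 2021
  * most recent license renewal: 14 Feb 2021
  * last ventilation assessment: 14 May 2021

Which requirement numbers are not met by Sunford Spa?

4

1. condition 'offers tanning services' holds; chemical safety data sheets present → met
2. condition 'offers chemical hair treatments' does not hold → requirement n/a → met
3. autoclave spore test 119 days ago vs limit 180 → met
4. salon license absent → not met
5. ventilation assessment 87 days ago vs limit 90 → met
6. license renewal 176 days ago vs limit 180 → met
7. continuing-education completion 262 days ago vs limit 270 → met
8. sanitation inspection 20 days ago vs limit 30 → met
9. condition 'performs microblading' does not hold → requirement n/a → met
10. chemical-storage review 56 days ago vs limit 60 → met
11. estheticians with active license 5 ≥ 4 → met
Not met: 4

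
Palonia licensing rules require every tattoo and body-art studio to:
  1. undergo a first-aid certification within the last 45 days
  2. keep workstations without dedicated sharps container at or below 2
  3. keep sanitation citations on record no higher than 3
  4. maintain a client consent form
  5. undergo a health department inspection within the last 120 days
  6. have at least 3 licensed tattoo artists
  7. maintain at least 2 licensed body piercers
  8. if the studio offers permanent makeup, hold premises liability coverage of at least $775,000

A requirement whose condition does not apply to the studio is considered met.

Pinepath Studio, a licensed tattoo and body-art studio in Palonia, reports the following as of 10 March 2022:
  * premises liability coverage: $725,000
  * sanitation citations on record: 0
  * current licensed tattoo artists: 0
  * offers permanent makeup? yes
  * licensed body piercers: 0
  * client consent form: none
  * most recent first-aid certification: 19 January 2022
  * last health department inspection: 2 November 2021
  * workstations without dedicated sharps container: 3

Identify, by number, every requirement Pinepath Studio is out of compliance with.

1. first-aid certification 50 days ago vs limit 45 → not met
2. workstations without dedicated sharps container 3 > 2 → not met
3. sanitation citations on record 0 ≤ 3 → met
4. client consent form absent → not met
5. health department inspection 128 days ago vs limit 120 → not met
6. licensed tattoo artists 0 < 3 → not met
7. licensed body piercers 0 < 2 → not met
8. condition 'offers permanent makeup' holds; premises liability coverage $725,000 < $775,000 → not met
Not met: 1, 2, 4, 5, 6, 7, 8

1, 2, 4, 5, 6, 7, 8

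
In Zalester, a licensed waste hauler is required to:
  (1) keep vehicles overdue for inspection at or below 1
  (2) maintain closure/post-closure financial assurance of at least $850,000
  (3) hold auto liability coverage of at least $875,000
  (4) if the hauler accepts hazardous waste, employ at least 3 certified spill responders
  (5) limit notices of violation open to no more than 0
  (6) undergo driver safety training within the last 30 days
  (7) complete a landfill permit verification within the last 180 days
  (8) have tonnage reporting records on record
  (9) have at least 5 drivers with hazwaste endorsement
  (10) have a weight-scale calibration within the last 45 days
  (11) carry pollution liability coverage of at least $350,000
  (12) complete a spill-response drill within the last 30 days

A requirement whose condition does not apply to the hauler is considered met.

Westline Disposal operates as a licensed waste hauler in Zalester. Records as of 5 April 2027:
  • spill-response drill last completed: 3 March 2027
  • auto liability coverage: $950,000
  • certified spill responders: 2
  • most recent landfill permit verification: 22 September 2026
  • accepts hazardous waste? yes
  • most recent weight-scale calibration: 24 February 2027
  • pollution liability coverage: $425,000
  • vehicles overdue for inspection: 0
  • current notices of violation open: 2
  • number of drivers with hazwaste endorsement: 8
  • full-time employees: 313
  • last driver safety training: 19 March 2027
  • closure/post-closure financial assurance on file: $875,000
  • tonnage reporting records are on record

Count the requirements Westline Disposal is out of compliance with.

4

1. vehicles overdue for inspection 0 ≤ 1 → met
2. closure/post-closure financial assurance $875,000 ≥ $850,000 → met
3. auto liability coverage $950,000 ≥ $875,000 → met
4. condition 'accepts hazardous waste' holds; certified spill responders 2 < 3 → not met
5. notices of violation open 2 > 0 → not met
6. driver safety training 17 days ago vs limit 30 → met
7. landfill permit verification 195 days ago vs limit 180 → not met
8. tonnage reporting records present → met
9. drivers with hazwaste endorsement 8 ≥ 5 → met
10. weight-scale calibration 40 days ago vs limit 45 → met
11. pollution liability coverage $425,000 ≥ $350,000 → met
12. spill-response drill 33 days ago vs limit 30 → not met
Not met: 4 of 12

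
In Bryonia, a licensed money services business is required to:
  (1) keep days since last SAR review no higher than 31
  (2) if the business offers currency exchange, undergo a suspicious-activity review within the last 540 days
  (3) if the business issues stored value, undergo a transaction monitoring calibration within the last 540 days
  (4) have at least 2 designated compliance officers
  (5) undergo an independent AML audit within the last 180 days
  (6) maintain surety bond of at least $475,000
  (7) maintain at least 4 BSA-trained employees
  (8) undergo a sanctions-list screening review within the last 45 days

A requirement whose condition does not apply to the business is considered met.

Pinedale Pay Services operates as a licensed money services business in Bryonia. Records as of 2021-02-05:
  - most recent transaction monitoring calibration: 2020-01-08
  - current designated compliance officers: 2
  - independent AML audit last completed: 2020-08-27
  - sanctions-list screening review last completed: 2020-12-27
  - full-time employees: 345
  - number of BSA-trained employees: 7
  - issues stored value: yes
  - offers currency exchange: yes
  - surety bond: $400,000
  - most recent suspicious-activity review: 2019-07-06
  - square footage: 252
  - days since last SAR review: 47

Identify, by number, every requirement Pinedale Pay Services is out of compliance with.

1, 2, 6

1. days since last SAR review 47 > 31 → not met
2. condition 'offers currency exchange' holds; suspicious-activity review 580 days ago vs limit 540 → not met
3. condition 'issues stored value' holds; transaction monitoring calibration 394 days ago vs limit 540 → met
4. designated compliance officers 2 ≥ 2 → met
5. independent AML audit 162 days ago vs limit 180 → met
6. surety bond $400,000 < $475,000 → not met
7. BSA-trained employees 7 ≥ 4 → met
8. sanctions-list screening review 40 days ago vs limit 45 → met
Not met: 1, 2, 6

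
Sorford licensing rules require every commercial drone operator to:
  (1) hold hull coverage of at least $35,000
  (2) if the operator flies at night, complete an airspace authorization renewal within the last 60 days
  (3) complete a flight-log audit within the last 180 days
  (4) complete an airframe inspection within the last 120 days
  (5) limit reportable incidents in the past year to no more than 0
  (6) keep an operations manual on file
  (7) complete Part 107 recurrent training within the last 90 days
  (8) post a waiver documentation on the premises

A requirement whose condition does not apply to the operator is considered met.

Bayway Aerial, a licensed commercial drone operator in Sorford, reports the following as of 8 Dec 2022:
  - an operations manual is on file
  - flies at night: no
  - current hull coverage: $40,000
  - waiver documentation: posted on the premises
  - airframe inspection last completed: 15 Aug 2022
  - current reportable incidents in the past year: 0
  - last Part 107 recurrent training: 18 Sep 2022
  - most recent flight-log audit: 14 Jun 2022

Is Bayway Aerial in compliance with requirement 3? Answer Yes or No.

Yes

3. flight-log audit 177 days ago vs limit 180 → met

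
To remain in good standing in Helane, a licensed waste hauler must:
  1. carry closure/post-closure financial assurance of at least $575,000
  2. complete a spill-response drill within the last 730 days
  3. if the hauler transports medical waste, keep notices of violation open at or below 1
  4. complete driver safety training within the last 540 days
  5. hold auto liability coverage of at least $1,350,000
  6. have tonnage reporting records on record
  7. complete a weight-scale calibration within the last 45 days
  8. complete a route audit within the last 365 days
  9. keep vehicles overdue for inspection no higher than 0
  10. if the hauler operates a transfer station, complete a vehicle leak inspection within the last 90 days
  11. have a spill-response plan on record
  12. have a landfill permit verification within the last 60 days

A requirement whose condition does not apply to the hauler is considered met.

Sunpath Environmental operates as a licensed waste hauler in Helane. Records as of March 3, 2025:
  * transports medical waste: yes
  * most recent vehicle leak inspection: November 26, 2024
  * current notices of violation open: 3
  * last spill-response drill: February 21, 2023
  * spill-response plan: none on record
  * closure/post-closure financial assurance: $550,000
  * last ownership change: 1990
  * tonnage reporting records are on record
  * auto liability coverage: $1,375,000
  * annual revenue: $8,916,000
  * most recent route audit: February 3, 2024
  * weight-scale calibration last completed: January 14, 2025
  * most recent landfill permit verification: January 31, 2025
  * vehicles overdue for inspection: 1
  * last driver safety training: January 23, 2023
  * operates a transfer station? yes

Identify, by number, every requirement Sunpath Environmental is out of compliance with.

1. closure/post-closure financial assurance $550,000 < $575,000 → not met
2. spill-response drill 741 days ago vs limit 730 → not met
3. condition 'transports medical waste' holds; notices of violation open 3 > 1 → not met
4. driver safety training 770 days ago vs limit 540 → not met
5. auto liability coverage $1,375,000 ≥ $1,350,000 → met
6. tonnage reporting records present → met
7. weight-scale calibration 48 days ago vs limit 45 → not met
8. route audit 394 days ago vs limit 365 → not met
9. vehicles overdue for inspection 1 > 0 → not met
10. condition 'operates a transfer station' holds; vehicle leak inspection 97 days ago vs limit 90 → not met
11. spill-response plan absent → not met
12. landfill permit verification 31 days ago vs limit 60 → met
Not met: 1, 2, 3, 4, 7, 8, 9, 10, 11

1, 2, 3, 4, 7, 8, 9, 10, 11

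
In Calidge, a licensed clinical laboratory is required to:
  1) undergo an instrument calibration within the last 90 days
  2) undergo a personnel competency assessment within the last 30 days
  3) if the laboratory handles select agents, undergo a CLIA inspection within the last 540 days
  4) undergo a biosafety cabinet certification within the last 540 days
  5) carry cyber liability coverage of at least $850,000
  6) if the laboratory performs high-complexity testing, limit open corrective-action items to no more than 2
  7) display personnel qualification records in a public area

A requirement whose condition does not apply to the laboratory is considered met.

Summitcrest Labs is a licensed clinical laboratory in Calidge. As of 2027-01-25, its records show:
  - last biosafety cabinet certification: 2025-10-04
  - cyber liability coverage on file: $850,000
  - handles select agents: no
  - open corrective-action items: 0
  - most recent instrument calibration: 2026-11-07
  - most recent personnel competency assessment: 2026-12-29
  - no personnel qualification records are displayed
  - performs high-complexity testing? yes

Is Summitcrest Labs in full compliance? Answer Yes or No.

No

1. instrument calibration 79 days ago vs limit 90 → met
2. personnel competency assessment 27 days ago vs limit 30 → met
3. condition 'handles select agents' does not hold → requirement n/a → met
4. biosafety cabinet certification 478 days ago vs limit 540 → met
5. cyber liability coverage $850,000 ≥ $850,000 → met
6. condition 'performs high-complexity testing' holds; open corrective-action items 0 ≤ 2 → met
7. personnel qualification records absent → not met
Not met: 7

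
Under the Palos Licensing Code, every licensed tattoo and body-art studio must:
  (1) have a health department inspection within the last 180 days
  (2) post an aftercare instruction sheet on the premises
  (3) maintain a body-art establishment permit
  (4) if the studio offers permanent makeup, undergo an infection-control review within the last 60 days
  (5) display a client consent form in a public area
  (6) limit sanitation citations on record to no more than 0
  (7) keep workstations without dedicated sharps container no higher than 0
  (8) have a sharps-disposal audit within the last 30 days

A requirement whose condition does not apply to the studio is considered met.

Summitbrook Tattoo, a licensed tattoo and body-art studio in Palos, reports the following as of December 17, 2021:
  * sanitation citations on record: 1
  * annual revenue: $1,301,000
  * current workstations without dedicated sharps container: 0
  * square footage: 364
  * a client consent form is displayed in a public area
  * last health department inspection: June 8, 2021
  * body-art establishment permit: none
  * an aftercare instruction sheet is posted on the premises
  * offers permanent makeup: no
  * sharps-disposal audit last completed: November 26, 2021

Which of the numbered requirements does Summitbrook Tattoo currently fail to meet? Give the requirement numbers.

1, 3, 6

1. health department inspection 192 days ago vs limit 180 → not met
2. aftercare instruction sheet present → met
3. body-art establishment permit absent → not met
4. condition 'offers permanent makeup' does not hold → requirement n/a → met
5. client consent form present → met
6. sanitation citations on record 1 > 0 → not met
7. workstations without dedicated sharps container 0 ≤ 0 → met
8. sharps-disposal audit 21 days ago vs limit 30 → met
Not met: 1, 3, 6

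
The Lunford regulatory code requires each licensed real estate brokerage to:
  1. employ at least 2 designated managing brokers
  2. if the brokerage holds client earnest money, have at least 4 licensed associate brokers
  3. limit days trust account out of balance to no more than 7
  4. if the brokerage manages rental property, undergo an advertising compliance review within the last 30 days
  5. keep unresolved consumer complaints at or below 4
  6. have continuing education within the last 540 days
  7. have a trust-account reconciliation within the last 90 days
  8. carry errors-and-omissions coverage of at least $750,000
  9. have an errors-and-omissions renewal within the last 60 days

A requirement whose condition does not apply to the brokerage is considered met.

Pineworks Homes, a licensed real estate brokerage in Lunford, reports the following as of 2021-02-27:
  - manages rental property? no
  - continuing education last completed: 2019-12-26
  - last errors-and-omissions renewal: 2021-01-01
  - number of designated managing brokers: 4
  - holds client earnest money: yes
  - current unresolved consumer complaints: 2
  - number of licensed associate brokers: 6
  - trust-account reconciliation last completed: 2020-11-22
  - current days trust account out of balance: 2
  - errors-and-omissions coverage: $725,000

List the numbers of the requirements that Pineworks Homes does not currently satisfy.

7, 8

1. designated managing brokers 4 ≥ 2 → met
2. condition 'holds client earnest money' holds; licensed associate brokers 6 ≥ 4 → met
3. days trust account out of balance 2 ≤ 7 → met
4. condition 'manages rental property' does not hold → requirement n/a → met
5. unresolved consumer complaints 2 ≤ 4 → met
6. continuing education 429 days ago vs limit 540 → met
7. trust-account reconciliation 97 days ago vs limit 90 → not met
8. errors-and-omissions coverage $725,000 < $750,000 → not met
9. errors-and-omissions renewal 57 days ago vs limit 60 → met
Not met: 7, 8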